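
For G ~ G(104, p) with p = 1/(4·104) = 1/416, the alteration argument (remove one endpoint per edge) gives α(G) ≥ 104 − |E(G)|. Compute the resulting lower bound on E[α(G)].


E[|E(G)|] = C(104, 2)·p = 5356 · (1/416) = 103/8.
E[α(G)] ≥ n − E[|E(G)|] = 104 − 103/8 = 729/8.
Numerically: ≈ 91.1250.
(This is only a lower bound; the true E[α(G)] may be larger.)

E[α(G)] ≥ 729/8 ≈ 91.1250.


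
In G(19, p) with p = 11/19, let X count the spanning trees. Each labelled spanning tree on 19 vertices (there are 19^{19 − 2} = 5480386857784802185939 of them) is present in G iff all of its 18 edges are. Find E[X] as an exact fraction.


K_19 has 19^{19 − 2} = 5480386857784802185939 labelled spanning trees.
For each such spanning tree H, let X_H = 1 if all 18 edges of H are present in G. Then P[X_H = 1] = p^{18} = (11/19)^{18} = 5559917313492231481/104127350297911241532841.
Summing the indicators: E[X] = Σ_H E[X_H] = 5480386857784802185939 · p^{18} = 5480386857784802185939 · 5559917313492231481/104127350297911241532841 = 5559917313492231481/19.
Numerically: E[X] ≈ 2.926e+17.

E[X] = 5480386857784802185939 · (11/19)^{18} = 5559917313492231481/19 ≈ 2.926e+17.


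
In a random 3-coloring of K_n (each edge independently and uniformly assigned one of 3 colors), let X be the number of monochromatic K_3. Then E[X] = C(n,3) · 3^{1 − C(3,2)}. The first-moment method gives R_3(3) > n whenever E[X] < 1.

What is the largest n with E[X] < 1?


We need C(n, 3) · 3^{1 − 3} < 1, i.e. C(n, 3) < 3^{3 − 1} = 9.
Check values of n near the boundary:
  n = 3: C(3, 3) = 1; 1 < 9? YES
  n = 4: C(4, 3) = 4; 4 < 9? YES
  n = 5: C(5, 3) = 10; 10 < 9? NO
  n = 6: C(6, 3) = 20; 20 < 9? NO
The largest n with C(n, 3) < 9 is n = 4 (where E[X] = 4/9 ≈ 0.4444444). Hence R_3(3) > 4, i.e. R_3(3) ≥ 5.

Largest n = 4; hence R_3(3) > 4.


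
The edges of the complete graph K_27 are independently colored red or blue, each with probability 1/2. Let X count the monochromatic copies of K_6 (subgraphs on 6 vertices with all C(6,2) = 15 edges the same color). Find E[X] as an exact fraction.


Let X = Σ_S X_S over the C(27, 6) = 296010 subsets S of size 6, where X_S = 1 if the K_6 on S is monochromatic.
For a fixed S, the K_6 on S has C(6, 2) = 15 edges. P[all 15 edges red] = (1/2)^15, and likewise for blue, so P[monochromatic] = 2·(1/2)^15 = 2^{1 − 15} = 1/16384.
Summing: E[X] = C(27, 6) · 2^{1 − 15} = 296010 · 1/16384 = 148005/8192.
Numerically: E[X] ≈ 18.067017.

E[X] = C(27,6)·2^(1−C(6,2)) = 148005/8192 ≈ 18.067017.


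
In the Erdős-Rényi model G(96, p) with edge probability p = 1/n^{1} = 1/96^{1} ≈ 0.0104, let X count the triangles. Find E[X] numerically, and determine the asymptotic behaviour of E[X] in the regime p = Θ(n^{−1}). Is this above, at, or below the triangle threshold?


Number of potential triangles: C(96, 3) = 142880.
Each occurs with probability p³ ≈ (0.0104)³ ≈ 1.13028e-06.
By linearity: E[X] = C(96, 3)·p³ ≈ 142880 · 1.13028e-06 ≈ 0.161.
Here α = 1, so p = 1/n is exactly at the triangle threshold p ~ 1/n. Asymptotically E[X] → c³/6 = 1³/6 = 1/6 ≈ 0.167, a bounded constant. In this regime the triangle count is asymptotically Poisson(c³/6).

E[X] ≈ 0.161; in regime p = Θ(1/n^{1}) E[X] stays bounded (at the triangle threshold p ~ 1/n).


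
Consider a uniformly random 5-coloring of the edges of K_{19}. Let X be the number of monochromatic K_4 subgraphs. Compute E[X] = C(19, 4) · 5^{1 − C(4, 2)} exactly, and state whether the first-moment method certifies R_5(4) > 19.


E[X] = C(19, 4) · 5^{1 − 6} = 3876 · 5^{−5} = 3876/3125.
As a reduced fraction: E[X] = 3876/3125 ≈ 1.2403.
Is E[X] < 1? NO.
Since E[X] ≥ 1, the first-moment bound is inconclusive at n = 19; it does NOT by itself certify R_5(4) > 19.

E[X] = 3876/3125 ≈ 1.2403; E[X] ≥ 1; first-moment method inconclusive here.


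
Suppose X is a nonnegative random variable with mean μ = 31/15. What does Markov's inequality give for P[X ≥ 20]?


μ = E[X] = 31/15, a = 20.
Markov: P[X ≥ 20] ≤ μ/a = (31/15)/20 = 31/300.
Numerically: ≈ 0.103.
(Since a = 20 > μ = 2.067, the bound 31/300 is < 1 and informative.)

P[X ≥ 20] ≤ 31/300 ≈ 0.103.


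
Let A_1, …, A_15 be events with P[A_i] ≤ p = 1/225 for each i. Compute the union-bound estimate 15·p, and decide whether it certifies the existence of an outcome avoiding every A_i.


Union bound: P[∪_{i=1}^{15} A_i] ≤ Σ_i P[A_i] ≤ 15·p = 15·(1/225) = 1/15.
Numerically: 1/15 ≈ 0.0666667.
Is 1/15 < 1? YES.
Since P[∪ A_i] ≤ 1/15 < 1, the complement has P[∩ A_i^c] ≥ 1 − 1/15 = 14/15 > 0, so some outcome avoids every A_i.

15·p = 1/15 ≈ 0.0666667; existence CERTIFIED by the union bound.


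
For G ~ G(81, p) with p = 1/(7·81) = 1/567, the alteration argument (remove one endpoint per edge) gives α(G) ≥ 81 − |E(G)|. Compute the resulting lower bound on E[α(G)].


E[|E(G)|] = C(81, 2)·p = 3240 · (1/567) = 40/7.
E[α(G)] ≥ n − E[|E(G)|] = 81 − 40/7 = 527/7.
Numerically: ≈ 75.2857.
(This is only a lower bound; the true E[α(G)] may be larger.)

E[α(G)] ≥ 527/7 ≈ 75.2857.


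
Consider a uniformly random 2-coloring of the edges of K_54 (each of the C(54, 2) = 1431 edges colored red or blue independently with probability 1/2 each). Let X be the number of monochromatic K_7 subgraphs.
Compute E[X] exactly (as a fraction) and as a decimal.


Let X = Σ_S X_S over the C(54, 7) = 177100560 subsets S of size 7, where X_S = 1 if the K_7 on S is monochromatic.
For a fixed S, the K_7 on S has C(7, 2) = 21 edges. P[all 21 edges red] = (1/2)^21, and likewise for blue, so P[monochromatic] = 2·(1/2)^21 = 2^{1 − 21} = 1/1048576.
By linearity of expectation: E[X] = C(54, 7) · 2^{1 − 21} = 177100560 · 1/1048576 = 11068785/65536.
Numerically: E[X] ≈ 168.896255.

E[X] = C(54,7)·2^(1−C(7,2)) = 11068785/65536 ≈ 168.896255.


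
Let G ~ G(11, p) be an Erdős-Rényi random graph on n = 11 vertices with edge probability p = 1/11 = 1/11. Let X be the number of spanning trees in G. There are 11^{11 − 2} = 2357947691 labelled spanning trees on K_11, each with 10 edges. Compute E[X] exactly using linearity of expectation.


K_11 has 11^{11 − 2} = 2357947691 labelled spanning trees.
For each such spanning tree H, let X_H = 1 if all 10 edges of H are present in G. Then P[X_H = 1] = p^{10} = (1/11)^{10} = 1/25937424601.
By linearity of expectation: E[X] = Σ_H E[X_H] = 2357947691 · p^{10} = 2357947691 · 1/25937424601 = 1/11.
Numerically: E[X] ≈ 0.090909.

E[X] = 2357947691 · (1/11)^{10} = 1/11 ≈ 0.090909.


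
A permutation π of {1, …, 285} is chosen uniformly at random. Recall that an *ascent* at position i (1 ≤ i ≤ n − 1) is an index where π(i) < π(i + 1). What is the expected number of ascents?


Write X = Σ X_I over i = 1, …, 284, with X_I the indicator of one ascent.
There are 284 indicators.
For each fixed i, the pair (π(i), π(i+1)) is a uniformly random ordered pair of distinct values from {1, …, 285}; by symmetry P[π(i) < π(i+1)] = 1/2.
By linearity: E[X] = 284 · (1/2) = (285 − 1) · (1/2) = 142 ≈ 142.000000.

E[X] = 142 = 142.000000.


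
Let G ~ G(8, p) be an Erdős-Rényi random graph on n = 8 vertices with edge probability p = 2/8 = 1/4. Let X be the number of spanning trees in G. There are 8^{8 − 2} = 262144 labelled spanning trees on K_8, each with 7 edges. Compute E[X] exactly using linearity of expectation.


K_8 has 8^{8 − 2} = 262144 labelled spanning trees.
For each such spanning tree H, let X_H = 1 if all 7 edges of H are present in G. Then P[X_H = 1] = p^{7} = (1/4)^{7} = 1/16384.
By linearity: E[X] = Σ_H E[X_H] = 262144 · p^{7} = 262144 · 1/16384 = 16.
Numerically: E[X] ≈ 16.

E[X] = 262144 · (1/4)^{7} = 16 ≈ 16.


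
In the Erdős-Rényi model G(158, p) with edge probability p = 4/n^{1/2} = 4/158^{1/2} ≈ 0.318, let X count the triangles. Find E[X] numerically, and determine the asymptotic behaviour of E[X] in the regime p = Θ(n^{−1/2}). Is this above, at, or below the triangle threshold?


Number of potential triangles: C(158, 3) = 644956.
Each occurs with probability p³ ≈ (0.318)³ ≈ 3.22251e-02.
By linearity: E[X] = C(158, 3)·p³ ≈ 644956 · 3.22251e-02 ≈ 20783.775.
Since α = 1/2 < 1, p = c/n^{1/2} ≫ 1/n is above the triangle threshold p ~ 1/n. Asymptotically E[X] ~ (c³/6)·n^{3(1−α)} = (4³/6)·n^{1.5} → ∞; triangles are abundant w.h.p.

E[X] ≈ 20783.775; in regime p = Θ(1/n^{1/2}) E[X] diverges (above the triangle threshold p ~ 1/n).


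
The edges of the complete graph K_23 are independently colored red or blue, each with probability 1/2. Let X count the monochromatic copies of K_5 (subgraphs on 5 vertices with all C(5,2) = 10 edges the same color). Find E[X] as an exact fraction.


Let X = Σ_S X_S over the C(23, 5) = 33649 subsets S of size 5, where X_S = 1 if the K_5 on S is monochromatic.
For a fixed S, the K_5 on S has C(5, 2) = 10 edges. P[all 10 edges red] = (1/2)^10, and likewise for blue, so P[monochromatic] = 2·(1/2)^10 = 2^{1 − 10} = 1/512.
By linearity of expectation: E[X] = C(23, 5) · 2^{1 − 10} = 33649 · 1/512 = 33649/512.
Numerically: E[X] ≈ 65.72070.

E[X] = C(23,5)·2^(1−C(5,2)) = 33649/512 ≈ 65.72070.


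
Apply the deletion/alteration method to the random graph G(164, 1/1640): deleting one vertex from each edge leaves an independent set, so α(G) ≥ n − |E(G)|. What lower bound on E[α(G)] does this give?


E[|E(G)|] = C(164, 2)·p = 13366 · (1/1640) = 163/20.
E[α(G)] ≥ n − E[|E(G)|] = 164 − 163/20 = 3117/20.
Numerically: ≈ 155.850000.
(This is only a lower bound; the true E[α(G)] may be larger.)

E[α(G)] ≥ 3117/20 ≈ 155.850000.


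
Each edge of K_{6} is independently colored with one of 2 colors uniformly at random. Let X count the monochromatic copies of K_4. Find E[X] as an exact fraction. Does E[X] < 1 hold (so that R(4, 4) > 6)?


E[X] = C(6, 4) · 2^{1 − 6} = 15 · 2^{−5} = 15/32.
As a reduced fraction: E[X] = 15/32 ≈ 0.4687500.
Is E[X] < 1? YES.
Since E[X] < 1, there exists a 2-coloring of K_{6} with no monochromatic K_4; hence R(4, 4) > 6.

E[X] = 15/32 ≈ 0.4687500; E[X] < 1, so R(4, 4) > 6.


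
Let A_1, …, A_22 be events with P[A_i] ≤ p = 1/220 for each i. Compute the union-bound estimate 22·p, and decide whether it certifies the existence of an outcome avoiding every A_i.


Union bound: P[∪_{i=1}^{22} A_i] ≤ Σ_i P[A_i] ≤ 22·p = 22·(1/220) = 1/10.
Numerically: 1/10 ≈ 0.1000000.
Is 1/10 < 1? YES.
Since P[∪ A_i] ≤ 1/10 < 1, the complement has P[∩ A_i^c] ≥ 1 − 1/10 = 9/10 > 0, so some outcome avoids every A_i.

22·p = 1/10 ≈ 0.1000000; existence CERTIFIED by the union bound.


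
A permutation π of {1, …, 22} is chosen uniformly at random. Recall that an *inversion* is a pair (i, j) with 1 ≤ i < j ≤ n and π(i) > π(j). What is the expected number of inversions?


Write X = Σ X_I over the C(22, 2) = 231 pairs i < j, with X_I the indicator of one inversion.
There are 231 indicators.
For each fixed pair i < j, the values π(i) and π(j) are two distinct elements of {1, …, 22} in uniformly random order; by symmetry P[π(i) > π(j)] = 1/2.
By linearity: E[X] = 231 · (1/2) = C(22, 2) · (1/2) = 231/2 = 231/2 ≈ 115.500000.

E[X] = 231/2 = 115.500000.


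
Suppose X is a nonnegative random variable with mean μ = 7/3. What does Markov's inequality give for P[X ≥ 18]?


μ = E[X] = 7/3, a = 18.
Markov: P[X ≥ 18] ≤ μ/a = (7/3)/18 = 7/54.
Numerically: ≈ 0.1296.
(Since a = 18 > μ = 2.3333, the bound 7/54 is < 1 and informative.)

P[X ≥ 18] ≤ 7/54 ≈ 0.1296.


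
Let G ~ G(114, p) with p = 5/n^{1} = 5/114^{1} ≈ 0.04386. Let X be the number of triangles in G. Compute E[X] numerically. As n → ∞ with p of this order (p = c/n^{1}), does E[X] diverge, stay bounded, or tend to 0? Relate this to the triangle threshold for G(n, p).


Number of potential triangles: C(114, 3) = 240464.
Each occurs with probability p³ ≈ (0.04386)³ ≈ 8.437144e-05.
By linearity: E[X] = C(114, 3)·p³ ≈ 240464 · 8.437144e-05 ≈ 20.2883.
Here α = 1, so p = 5/n is exactly at the triangle threshold p ~ 1/n. Asymptotically E[X] → c³/6 = 5³/6 = 125/6 ≈ 20.8333, a bounded constant. In this regime the triangle count is asymptotically Poisson(c³/6).

E[X] ≈ 20.2883; in regime p = Θ(1/n^{1}) E[X] stays bounded (at the triangle threshold p ~ 1/n).


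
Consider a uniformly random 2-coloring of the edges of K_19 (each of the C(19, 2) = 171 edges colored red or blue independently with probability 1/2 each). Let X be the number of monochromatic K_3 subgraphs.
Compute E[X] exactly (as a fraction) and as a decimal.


Let X = Σ_S X_S over the C(19, 3) = 969 subsets S of size 3, where X_S = 1 if the K_3 on S is monochromatic.
For a fixed S, the K_3 on S has C(3, 2) = 3 edges. P[all 3 edges red] = (1/2)^3, and likewise for blue, so P[monochromatic] = 2·(1/2)^3 = 2^{1 − 3} = 1/4.
By linearity of expectation: E[X] = C(19, 3) · 2^{1 − 3} = 969 · 1/4 = 969/4.
Numerically: E[X] ≈ 242.250.

E[X] = C(19,3)·2^(1−C(3,2)) = 969/4 ≈ 242.250.


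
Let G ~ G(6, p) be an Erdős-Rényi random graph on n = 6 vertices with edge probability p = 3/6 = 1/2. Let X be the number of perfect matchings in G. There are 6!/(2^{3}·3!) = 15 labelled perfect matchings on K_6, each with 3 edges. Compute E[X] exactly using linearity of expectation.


K_6 has 6!/(2^{3}·3!) = 15 labelled perfect matchings.
For each such perfect matching H, let X_H = 1 if all 3 edges of H are present in G. Then P[X_H = 1] = p^{3} = (1/2)^{3} = 1/8.
By linearity of expectation: E[X] = Σ_H E[X_H] = 15 · p^{3} = 15 · 1/8 = 15/8.
Numerically: E[X] ≈ 1.875.

E[X] = 15 · (1/2)^{3} = 15/8 ≈ 1.875.


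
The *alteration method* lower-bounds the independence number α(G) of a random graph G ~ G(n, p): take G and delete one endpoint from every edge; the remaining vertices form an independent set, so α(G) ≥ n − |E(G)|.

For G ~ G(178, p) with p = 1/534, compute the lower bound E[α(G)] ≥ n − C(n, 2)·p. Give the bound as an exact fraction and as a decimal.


E[|E(G)|] = C(178, 2)·p = 15753 · (1/534) = 59/2.
E[α(G)] ≥ n − E[|E(G)|] = 178 − 59/2 = 297/2.
Numerically: ≈ 148.5000.
(This is only a lower bound; the true E[α(G)] may be larger.)

E[α(G)] ≥ 297/2 ≈ 148.5000.


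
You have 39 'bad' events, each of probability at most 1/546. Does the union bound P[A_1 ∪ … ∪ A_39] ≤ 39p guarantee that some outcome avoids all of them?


Union bound: P[∪_{i=1}^{39} A_i] ≤ Σ_i P[A_i] ≤ 39·p = 39·(1/546) = 1/14.
Numerically: 1/14 ≈ 0.071.
Is 1/14 < 1? YES.
Since P[∪ A_i] ≤ 1/14 < 1, the complement has P[∩ A_i^c] ≥ 1 − 1/14 = 13/14 > 0, so some outcome avoids every A_i.

39·p = 1/14 ≈ 0.071; existence CERTIFIED by the union bound.


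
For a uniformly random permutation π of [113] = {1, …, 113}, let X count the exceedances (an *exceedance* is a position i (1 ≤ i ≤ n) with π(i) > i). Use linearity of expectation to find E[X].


Write X = Σ_{i=1}^{113} X_i, where X_i = 1_{π(i) > i}.
For each fixed i, π(i) is uniform over {1, …, 113} (marginal of a uniform permutation), so P[π(i) > i] = (n − i)/n. Summing: Σ_{i=1}^{113} (n − i)/n = (0 + 1 + … + 112)/113 = 113(113 − 1)/(2·113) = (113 − 1)/2.
Hence E[X] = Σ_{i=1}^{113} (113 − i)/113 = 56 ≈ 56.00000.

E[X] = 56 = 56.00000.


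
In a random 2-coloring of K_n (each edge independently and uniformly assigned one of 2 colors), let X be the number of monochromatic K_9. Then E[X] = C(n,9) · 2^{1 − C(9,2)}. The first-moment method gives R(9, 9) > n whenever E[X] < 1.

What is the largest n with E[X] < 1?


We need C(n, 9) · 2^{1 − 36} < 1, i.e. C(n, 9) < 2^{36 − 1} = 34359738368.
Check values of n near the boundary:
  n = 61: C(61, 9) = 17341763505; 17341763505 < 34359738368? YES
  n = 62: C(62, 9) = 20286591270; 20286591270 < 34359738368? YES
  n = 63: C(63, 9) = 23667689815; 23667689815 < 34359738368? YES
  n = 64: C(64, 9) = 27540584512; 27540584512 < 34359738368? YES
  n = 65: C(65, 9) = 31966749880; 31966749880 < 34359738368? YES
  n = 66: C(66, 9) = 37014131440; 37014131440 < 34359738368? NO
The largest n with C(n, 9) < 34359738368 is n = 65 (where E[X] = 3995843735/4294967296 ≈ 0.93035). Hence R(9, 9) > 65, i.e. R(9, 9) ≥ 66.

Largest n = 65; hence R(9, 9) > 65.


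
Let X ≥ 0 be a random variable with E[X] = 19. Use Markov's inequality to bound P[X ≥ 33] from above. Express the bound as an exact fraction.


μ = E[X] = 19, a = 33.
Markov: P[X ≥ 33] ≤ μ/a = (19)/33 = 19/33.
Numerically: ≈ 0.575758.
(Since a = 33 > μ = 19.000000, the bound 19/33 is < 1 and informative.)

P[X ≥ 33] ≤ 19/33 ≈ 0.575758.


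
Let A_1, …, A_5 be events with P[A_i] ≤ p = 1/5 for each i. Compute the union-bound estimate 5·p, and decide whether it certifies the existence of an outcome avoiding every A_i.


Union bound: P[∪_{i=1}^{5} A_i] ≤ Σ_i P[A_i] ≤ 5·p = 5·(1/5) = 1.
Numerically: 1 ≈ 1.0000000.
Is 1 < 1? NO.
Since the bound 1 is ≥ 1, the union bound is uninformative here; it does NOT by itself certify existence.

5·p = 1 ≈ 1.0000000; existence NOT certified by the union bound.


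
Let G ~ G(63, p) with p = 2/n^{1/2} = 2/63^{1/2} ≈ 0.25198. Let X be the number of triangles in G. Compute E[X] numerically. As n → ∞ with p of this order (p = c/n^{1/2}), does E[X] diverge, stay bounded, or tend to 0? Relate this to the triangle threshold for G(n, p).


Number of potential triangles: C(63, 3) = 39711.
Each occurs with probability p³ ≈ (0.25198)³ ≈ 1.5998496e-02.
By linearity: E[X] = C(63, 3)·p³ ≈ 39711 · 1.5998496e-02 ≈ 635.31628.
Since α = 1/2 < 1, p = c/n^{1/2} ≫ 1/n is above the triangle threshold p ~ 1/n. Asymptotically E[X] ~ (c³/6)·n^{3(1−α)} = (2³/6)·n^{1.5} → ∞; triangles are abundant w.h.p.

E[X] ≈ 635.31628; in regime p = Θ(1/n^{1/2}) E[X] diverges (above the triangle threshold p ~ 1/n).


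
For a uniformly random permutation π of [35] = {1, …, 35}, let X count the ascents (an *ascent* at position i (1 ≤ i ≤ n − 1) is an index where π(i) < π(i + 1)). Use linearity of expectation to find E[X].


Write X = Σ X_I over i = 1, …, 34, with X_I the indicator of one ascent.
There are 34 indicators.
For each fixed i, the pair (π(i), π(i+1)) is a uniformly random ordered pair of distinct values from {1, …, 35}; by symmetry P[π(i) < π(i+1)] = 1/2.
By linearity: E[X] = 34 · (1/2) = (35 − 1) · (1/2) = 17 ≈ 17.000000.

E[X] = 17 = 17.000000.


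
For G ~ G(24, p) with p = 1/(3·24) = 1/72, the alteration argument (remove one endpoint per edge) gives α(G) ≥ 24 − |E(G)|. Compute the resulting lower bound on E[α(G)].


E[|E(G)|] = C(24, 2)·p = 276 · (1/72) = 23/6.
E[α(G)] ≥ n − E[|E(G)|] = 24 − 23/6 = 121/6.
Numerically: ≈ 20.1667.
(This is only a lower bound; the true E[α(G)] may be larger.)

E[α(G)] ≥ 121/6 ≈ 20.1667.


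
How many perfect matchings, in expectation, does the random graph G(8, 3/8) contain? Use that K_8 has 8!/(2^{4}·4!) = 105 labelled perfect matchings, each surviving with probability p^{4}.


K_8 has 8!/(2^{4}·4!) = 105 labelled perfect matchings.
For each such perfect matching H, let X_H = 1 if all 4 edges of H are present in G. Then P[X_H = 1] = p^{4} = (3/8)^{4} = 81/4096.
By linearity of expectation: E[X] = Σ_H E[X_H] = 105 · p^{4} = 105 · 81/4096 = 8505/4096.
Numerically: E[X] ≈ 2.0764.

E[X] = 105 · (3/8)^{4} = 8505/4096 ≈ 2.0764.


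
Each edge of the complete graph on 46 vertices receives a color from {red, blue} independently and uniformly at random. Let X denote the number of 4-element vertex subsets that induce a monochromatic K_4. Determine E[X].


Let X = Σ_S X_S over the C(46, 4) = 163185 subsets S of size 4, where X_S = 1 if the K_4 on S is monochromatic.
For a fixed S, the K_4 on S has C(4, 2) = 6 edges. P[all 6 edges red] = (1/2)^6, and likewise for blue, so P[monochromatic] = 2·(1/2)^6 = 2^{1 − 6} = 1/32.
Summing: E[X] = C(46, 4) · 2^{1 − 6} = 163185 · 1/32 = 163185/32.
Numerically: E[X] ≈ 5099.531250.

E[X] = C(46,4)·2^(1−C(4,2)) = 163185/32 ≈ 5099.531250.


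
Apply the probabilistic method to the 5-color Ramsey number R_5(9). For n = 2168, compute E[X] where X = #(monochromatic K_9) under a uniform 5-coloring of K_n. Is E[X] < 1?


E[X] = C(2168, 9) · 5^{1 − 36} = 2867804175977929537095120 · 5^{−35} = 2867804175977929537095120/2910383045673370361328125.
As a reduced fraction: E[X] = 573560835195585907419024/582076609134674072265625 ≈ 0.985.
Is E[X] < 1? YES.
Since E[X] < 1, there exists a 5-coloring of K_{2168} with no monochromatic K_9; hence R_5(9) > 2168.

E[X] = 573560835195585907419024/582076609134674072265625 ≈ 0.985; E[X] < 1, so R_5(9) > 2168.


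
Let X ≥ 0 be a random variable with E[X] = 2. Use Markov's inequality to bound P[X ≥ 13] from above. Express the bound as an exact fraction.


μ = E[X] = 2, a = 13.
Markov: P[X ≥ 13] ≤ μ/a = (2)/13 = 2/13.
Numerically: ≈ 0.154.
(Since a = 13 > μ = 2.000, the bound 2/13 is < 1 and informative.)

P[X ≥ 13] ≤ 2/13 ≈ 0.154.


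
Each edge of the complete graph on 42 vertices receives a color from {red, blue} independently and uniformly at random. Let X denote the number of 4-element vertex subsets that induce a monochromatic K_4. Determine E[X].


Let X = Σ_S X_S over the C(42, 4) = 111930 subsets S of size 4, where X_S = 1 if the K_4 on S is monochromatic.
For a fixed S, the K_4 on S has C(4, 2) = 6 edges. P[all 6 edges red] = (1/2)^6, and likewise for blue, so P[monochromatic] = 2·(1/2)^6 = 2^{1 − 6} = 1/32.
Summing: E[X] = C(42, 4) · 2^{1 − 6} = 111930 · 1/32 = 55965/16.
Numerically: E[X] ≈ 3497.81250.

E[X] = C(42,4)·2^(1−C(4,2)) = 55965/16 ≈ 3497.81250.


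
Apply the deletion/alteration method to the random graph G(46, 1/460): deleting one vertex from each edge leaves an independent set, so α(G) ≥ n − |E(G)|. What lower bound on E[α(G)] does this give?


E[|E(G)|] = C(46, 2)·p = 1035 · (1/460) = 9/4.
E[α(G)] ≥ n − E[|E(G)|] = 46 − 9/4 = 175/4.
Numerically: ≈ 43.750.
(This is only a lower bound; the true E[α(G)] may be larger.)

E[α(G)] ≥ 175/4 ≈ 43.750.


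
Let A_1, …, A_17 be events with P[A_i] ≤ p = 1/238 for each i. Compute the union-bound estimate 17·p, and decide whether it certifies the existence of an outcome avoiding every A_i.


Union bound: P[∪_{i=1}^{17} A_i] ≤ Σ_i P[A_i] ≤ 17·p = 17·(1/238) = 1/14.
Numerically: 1/14 ≈ 0.071429.
Is 1/14 < 1? YES.
Since P[∪ A_i] ≤ 1/14 < 1, the complement has P[∩ A_i^c] ≥ 1 − 1/14 = 13/14 > 0, so some outcome avoids every A_i.

17·p = 1/14 ≈ 0.071429; existence CERTIFIED by the union bound.


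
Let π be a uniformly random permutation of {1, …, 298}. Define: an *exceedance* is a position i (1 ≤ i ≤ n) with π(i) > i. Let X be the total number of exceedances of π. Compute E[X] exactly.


Write X = Σ_{i=1}^{298} X_i, where X_i = 1_{π(i) > i}.
For each fixed i, π(i) is uniform over {1, …, 298} (marginal of a uniform permutation), so P[π(i) > i] = (n − i)/n. Summing: Σ_{i=1}^{298} (n − i)/n = (0 + 1 + … + 297)/298 = 298(298 − 1)/(2·298) = (298 − 1)/2.
Hence E[X] = Σ_{i=1}^{298} (298 − i)/298 = 297/2 ≈ 148.5000.

E[X] = 297/2 = 148.5000.


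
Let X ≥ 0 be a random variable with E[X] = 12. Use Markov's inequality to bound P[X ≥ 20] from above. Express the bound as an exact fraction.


μ = E[X] = 12, a = 20.
Markov: P[X ≥ 20] ≤ μ/a = (12)/20 = 3/5.
Numerically: ≈ 0.60000.
(Since a = 20 > μ = 12.00000, the bound 3/5 is < 1 and informative.)

P[X ≥ 20] ≤ 3/5 ≈ 0.60000.


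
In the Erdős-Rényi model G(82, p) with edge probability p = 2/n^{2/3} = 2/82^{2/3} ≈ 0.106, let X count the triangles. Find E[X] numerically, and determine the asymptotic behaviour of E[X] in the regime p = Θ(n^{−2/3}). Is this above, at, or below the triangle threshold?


Number of potential triangles: C(82, 3) = 88560.
Each occurs with probability p³ ≈ (0.106)³ ≈ 1.189768e-03.
By linearity: E[X] = C(82, 3)·p³ ≈ 88560 · 1.189768e-03 ≈ 105.3659.
Since α = 2/3 < 1, p = c/n^{2/3} ≫ 1/n is above the triangle threshold p ~ 1/n. Asymptotically E[X] ~ (c³/6)·n^{3(1−α)} = (2³/6)·n^{1} → ∞; triangles are abundant w.h.p.

E[X] ≈ 105.3659; in regime p = Θ(1/n^{2/3}) E[X] diverges (above the triangle threshold p ~ 1/n).


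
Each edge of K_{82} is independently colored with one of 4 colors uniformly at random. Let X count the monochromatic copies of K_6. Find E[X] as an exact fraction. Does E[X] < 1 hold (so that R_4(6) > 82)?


E[X] = C(82, 6) · 4^{1 − 15} = 350161812 · 4^{−14} = 350161812/268435456.
As a reduced fraction: E[X] = 87540453/67108864 ≈ 1.3045.
Is E[X] < 1? NO.
Since E[X] ≥ 1, the first-moment bound is inconclusive at n = 82; it does NOT by itself certify R_4(6) > 82.

E[X] = 87540453/67108864 ≈ 1.3045; E[X] ≥ 1; first-moment method inconclusive here.


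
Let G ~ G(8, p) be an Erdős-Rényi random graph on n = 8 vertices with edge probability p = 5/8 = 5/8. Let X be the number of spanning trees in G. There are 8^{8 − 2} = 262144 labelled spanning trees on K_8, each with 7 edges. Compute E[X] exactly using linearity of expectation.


K_8 has 8^{8 − 2} = 262144 labelled spanning trees.
For each such spanning tree H, let X_H = 1 if all 7 edges of H are present in G. Then P[X_H = 1] = p^{7} = (5/8)^{7} = 78125/2097152.
By linearity of expectation: E[X] = Σ_H E[X_H] = 262144 · p^{7} = 262144 · 78125/2097152 = 78125/8.
Numerically: E[X] ≈ 9765.6.

E[X] = 262144 · (5/8)^{7} = 78125/8 ≈ 9765.6.


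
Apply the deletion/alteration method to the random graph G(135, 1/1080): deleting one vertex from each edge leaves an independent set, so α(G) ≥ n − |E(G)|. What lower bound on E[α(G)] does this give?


E[|E(G)|] = C(135, 2)·p = 9045 · (1/1080) = 67/8.
E[α(G)] ≥ n − E[|E(G)|] = 135 − 67/8 = 1013/8.
Numerically: ≈ 126.625000.
(This is only a lower bound; the true E[α(G)] may be larger.)

E[α(G)] ≥ 1013/8 ≈ 126.625000.


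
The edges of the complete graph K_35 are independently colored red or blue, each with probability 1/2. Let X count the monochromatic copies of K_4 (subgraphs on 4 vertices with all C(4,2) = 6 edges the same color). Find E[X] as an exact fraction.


Let X = Σ_S X_S over the C(35, 4) = 52360 subsets S of size 4, where X_S = 1 if the K_4 on S is monochromatic.
For a fixed S, the K_4 on S has C(4, 2) = 6 edges. P[all 6 edges red] = (1/2)^6, and likewise for blue, so P[monochromatic] = 2·(1/2)^6 = 2^{1 − 6} = 1/32.
By linearity of expectation: E[X] = C(35, 4) · 2^{1 − 6} = 52360 · 1/32 = 6545/4.
Numerically: E[X] ≈ 1636.250000.

E[X] = C(35,4)·2^(1−C(4,2)) = 6545/4 ≈ 1636.250000.


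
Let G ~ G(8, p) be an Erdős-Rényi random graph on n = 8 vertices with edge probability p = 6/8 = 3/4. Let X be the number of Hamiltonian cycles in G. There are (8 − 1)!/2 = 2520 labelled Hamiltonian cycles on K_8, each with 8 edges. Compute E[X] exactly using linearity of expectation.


K_8 has (8 − 1)!/2 = 2520 labelled Hamiltonian cycles.
For each such Hamiltonian cycle H, let X_H = 1 if all 8 edges of H are present in G. Then P[X_H = 1] = p^{8} = (3/4)^{8} = 6561/65536.
By linearity of expectation: E[X] = Σ_H E[X_H] = 2520 · p^{8} = 2520 · 6561/65536 = 2066715/8192.
Numerically: E[X] ≈ 252.28.

E[X] = 2520 · (3/4)^{8} = 2066715/8192 ≈ 252.28.


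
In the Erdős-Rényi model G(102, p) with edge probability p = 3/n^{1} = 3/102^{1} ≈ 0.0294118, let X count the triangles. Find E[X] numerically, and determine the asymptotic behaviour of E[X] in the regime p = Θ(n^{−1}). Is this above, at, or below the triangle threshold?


Number of potential triangles: C(102, 3) = 171700.
Each occurs with probability p³ ≈ (0.0294118)³ ≈ 2.54427030e-05.
By linearity: E[X] = C(102, 3)·p³ ≈ 171700 · 2.54427030e-05 ≈ 4.368512.
Here α = 1, so p = 3/n is exactly at the triangle threshold p ~ 1/n. Asymptotically E[X] → c³/6 = 3³/6 = 9/2 ≈ 4.500000, a bounded constant. In this regime the triangle count is asymptotically Poisson(c³/6).

E[X] ≈ 4.368512; in regime p = Θ(1/n^{1}) E[X] stays bounded (at the triangle threshold p ~ 1/n).


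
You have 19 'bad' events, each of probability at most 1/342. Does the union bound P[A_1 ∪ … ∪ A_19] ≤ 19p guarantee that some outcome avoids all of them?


Union bound: P[∪_{i=1}^{19} A_i] ≤ Σ_i P[A_i] ≤ 19·p = 19·(1/342) = 1/18.
Numerically: 1/18 ≈ 0.056.
Is 1/18 < 1? YES.
Since P[∪ A_i] ≤ 1/18 < 1, the complement has P[∩ A_i^c] ≥ 1 − 1/18 = 17/18 > 0, so some outcome avoids every A_i.

19·p = 1/18 ≈ 0.056; existence CERTIFIED by the union bound.


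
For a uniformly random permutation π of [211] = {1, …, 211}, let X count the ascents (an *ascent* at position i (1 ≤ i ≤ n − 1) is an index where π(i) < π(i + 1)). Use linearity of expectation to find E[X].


Write X = Σ X_I over i = 1, …, 210, with X_I the indicator of one ascent.
There are 210 indicators.
For each fixed i, the pair (π(i), π(i+1)) is a uniformly random ordered pair of distinct values from {1, …, 211}; by symmetry P[π(i) < π(i+1)] = 1/2.
By linearity: E[X] = 210 · (1/2) = (211 − 1) · (1/2) = 105 ≈ 105.00000.

E[X] = 105 = 105.00000.


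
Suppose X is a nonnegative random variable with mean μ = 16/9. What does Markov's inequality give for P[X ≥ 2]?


μ = E[X] = 16/9, a = 2.
Markov: P[X ≥ 2] ≤ μ/a = (16/9)/2 = 8/9.
Numerically: ≈ 0.889.
(Since a = 2 > μ = 1.778, the bound 8/9 is < 1 and informative.)

P[X ≥ 2] ≤ 8/9 ≈ 0.889.


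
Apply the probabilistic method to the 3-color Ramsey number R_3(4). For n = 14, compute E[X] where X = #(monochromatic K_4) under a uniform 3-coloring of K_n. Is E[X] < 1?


E[X] = C(14, 4) · 3^{1 − 6} = 1001 · 3^{−5} = 1001/243.
As a reduced fraction: E[X] = 1001/243 ≈ 4.1193.
Is E[X] < 1? NO.
Since E[X] ≥ 1, the first-moment bound is inconclusive at n = 14; it does NOT by itself certify R_3(4) > 14.

E[X] = 1001/243 ≈ 4.1193; E[X] ≥ 1; first-moment method inconclusive here.


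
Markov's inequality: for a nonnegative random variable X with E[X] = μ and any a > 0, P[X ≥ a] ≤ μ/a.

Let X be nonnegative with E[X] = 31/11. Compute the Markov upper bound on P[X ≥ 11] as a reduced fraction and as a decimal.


μ = E[X] = 31/11, a = 11.
Markov: P[X ≥ 11] ≤ μ/a = (31/11)/11 = 31/121.
Numerically: ≈ 0.256198.
(Since a = 11 > μ = 2.818182, the bound 31/121 is < 1 and informative.)

P[X ≥ 11] ≤ 31/121 ≈ 0.256198.


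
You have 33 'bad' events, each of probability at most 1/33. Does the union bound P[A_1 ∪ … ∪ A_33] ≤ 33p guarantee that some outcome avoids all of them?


Union bound: P[∪_{i=1}^{33} A_i] ≤ Σ_i P[A_i] ≤ 33·p = 33·(1/33) = 1.
Numerically: 1 ≈ 1.000000.
Is 1 < 1? NO.
Since the bound 1 is ≥ 1, the union bound is uninformative here; it does NOT by itself certify existence.

33·p = 1 ≈ 1.000000; existence NOT certified by the union bound.


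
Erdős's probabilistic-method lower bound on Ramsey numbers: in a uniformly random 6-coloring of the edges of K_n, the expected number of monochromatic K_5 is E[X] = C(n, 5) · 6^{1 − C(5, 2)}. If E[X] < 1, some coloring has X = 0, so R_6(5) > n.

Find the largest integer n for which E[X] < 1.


We need C(n, 5) · 6^{1 − 10} < 1, i.e. C(n, 5) < 6^{10 − 1} = 10077696.
Check values of n near the boundary:
  n = 66: C(66, 5) = 8936928; 8936928 < 10077696? YES
  n = 67: C(67, 5) = 9657648; 9657648 < 10077696? YES
  n = 68: C(68, 5) = 10424128; 10424128 < 10077696? NO
The largest n with C(n, 5) < 10077696 is n = 67 (where E[X] = 67067/69984 ≈ 0.9583). Hence R_6(5) > 67, i.e. R_6(5) ≥ 68.

Largest n = 67; hence R_6(5) > 67.


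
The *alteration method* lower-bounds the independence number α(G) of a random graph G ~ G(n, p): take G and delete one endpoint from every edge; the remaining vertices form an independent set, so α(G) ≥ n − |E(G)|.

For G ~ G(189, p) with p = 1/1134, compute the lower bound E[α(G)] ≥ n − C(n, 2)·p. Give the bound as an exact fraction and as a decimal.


E[|E(G)|] = C(189, 2)·p = 17766 · (1/1134) = 47/3.
E[α(G)] ≥ n − E[|E(G)|] = 189 − 47/3 = 520/3.
Numerically: ≈ 173.33333.
(This is only a lower bound; the true E[α(G)] may be larger.)

E[α(G)] ≥ 520/3 ≈ 173.33333.


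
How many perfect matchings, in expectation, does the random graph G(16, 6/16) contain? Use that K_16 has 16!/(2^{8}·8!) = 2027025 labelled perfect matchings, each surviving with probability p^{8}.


K_16 has 16!/(2^{8}·8!) = 2027025 labelled perfect matchings.
For each such perfect matching H, let X_H = 1 if all 8 edges of H are present in G. Then P[X_H = 1] = p^{8} = (3/8)^{8} = 6561/16777216.
Summing the indicators: E[X] = Σ_H E[X_H] = 2027025 · p^{8} = 2027025 · 6561/16777216 = 13299311025/16777216.
Numerically: E[X] ≈ 792.7.

E[X] = 2027025 · (3/8)^{8} = 13299311025/16777216 ≈ 792.7.


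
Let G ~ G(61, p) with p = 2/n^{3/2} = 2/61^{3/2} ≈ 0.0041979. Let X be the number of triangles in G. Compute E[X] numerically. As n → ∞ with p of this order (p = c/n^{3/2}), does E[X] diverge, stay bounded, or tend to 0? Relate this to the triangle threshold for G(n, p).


Number of potential triangles: C(61, 3) = 35990.
Each occurs with probability p³ ≈ (0.0041979)³ ≈ 7.3978535e-08.
By linearity: E[X] = C(61, 3)·p³ ≈ 35990 · 7.3978535e-08 ≈ 0.00266.
Since α = 3/2 > 1, p = c/n^{3/2} = o(1/n) is below the triangle threshold p ~ 1/n. Asymptotically E[X] ~ (c³/6)·n^{3(1−α)} = (2³/6)·n^{-1.5} → 0, so by Markov's inequality G has no triangles w.h.p.

E[X] ≈ 0.00266; in regime p = Θ(1/n^{3/2}) E[X] tends to 0 (below the triangle threshold p ~ 1/n).


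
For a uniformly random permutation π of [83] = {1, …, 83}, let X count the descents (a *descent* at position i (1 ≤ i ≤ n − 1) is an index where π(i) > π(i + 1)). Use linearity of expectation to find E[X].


Write X = Σ X_I over i = 1, …, 82, with X_I the indicator of one descent.
There are 82 indicators.
For each fixed i, the pair (π(i), π(i+1)) is a uniformly random ordered pair of distinct values from {1, …, 83}; by symmetry P[π(i) > π(i+1)] = 1/2.
By linearity: E[X] = 82 · (1/2) = (83 − 1) · (1/2) = 41 ≈ 41.00000.

E[X] = 41 = 41.00000.


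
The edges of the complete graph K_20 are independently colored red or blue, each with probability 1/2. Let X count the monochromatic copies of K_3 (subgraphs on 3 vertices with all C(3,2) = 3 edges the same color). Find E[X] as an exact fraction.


Let X = Σ_S X_S over the C(20, 3) = 1140 subsets S of size 3, where X_S = 1 if the K_3 on S is monochromatic.
For a fixed S, the K_3 on S has C(3, 2) = 3 edges. P[all 3 edges red] = (1/2)^3, and likewise for blue, so P[monochromatic] = 2·(1/2)^3 = 2^{1 − 3} = 1/4.
Summing: E[X] = C(20, 3) · 2^{1 − 3} = 1140 · 1/4 = 285.
Numerically: E[X] ≈ 285.0000.

E[X] = C(20,3)·2^(1−C(3,2)) = 285 ≈ 285.0000.


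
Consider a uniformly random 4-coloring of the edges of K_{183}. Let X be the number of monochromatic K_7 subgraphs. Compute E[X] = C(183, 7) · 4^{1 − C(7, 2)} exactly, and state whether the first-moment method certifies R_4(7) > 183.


E[X] = C(183, 7) · 4^{1 − 21} = 1214197462413 · 4^{−20} = 1214197462413/1099511627776.
As a reduced fraction: E[X] = 1214197462413/1099511627776 ≈ 1.1043062.
Is E[X] < 1? NO.
Since E[X] ≥ 1, the first-moment bound is inconclusive at n = 183; it does NOT by itself certify R_4(7) > 183.

E[X] = 1214197462413/1099511627776 ≈ 1.1043062; E[X] ≥ 1; first-moment method inconclusive here.


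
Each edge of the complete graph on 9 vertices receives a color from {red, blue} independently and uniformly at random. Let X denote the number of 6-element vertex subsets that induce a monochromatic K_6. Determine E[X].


Let X = Σ_S X_S over the C(9, 6) = 84 subsets S of size 6, where X_S = 1 if the K_6 on S is monochromatic.
For a fixed S, the K_6 on S has C(6, 2) = 15 edges. P[all 15 edges red] = (1/2)^15, and likewise for blue, so P[monochromatic] = 2·(1/2)^15 = 2^{1 − 15} = 1/16384.
By linearity of expectation: E[X] = C(9, 6) · 2^{1 − 15} = 84 · 1/16384 = 21/4096.
Numerically: E[X] ≈ 0.00513.

E[X] = C(9,6)·2^(1−C(6,2)) = 21/4096 ≈ 0.00513.


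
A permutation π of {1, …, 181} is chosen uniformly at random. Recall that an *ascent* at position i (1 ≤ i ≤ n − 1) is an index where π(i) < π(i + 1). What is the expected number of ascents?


Write X = Σ X_I over i = 1, …, 180, with X_I the indicator of one ascent.
There are 180 indicators.
For each fixed i, the pair (π(i), π(i+1)) is a uniformly random ordered pair of distinct values from {1, …, 181}; by symmetry P[π(i) < π(i+1)] = 1/2.
By linearity: E[X] = 180 · (1/2) = (181 − 1) · (1/2) = 90 ≈ 90.000.

E[X] = 90 = 90.000.


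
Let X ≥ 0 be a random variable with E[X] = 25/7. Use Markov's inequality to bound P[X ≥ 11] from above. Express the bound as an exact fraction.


μ = E[X] = 25/7, a = 11.
Markov: P[X ≥ 11] ≤ μ/a = (25/7)/11 = 25/77.
Numerically: ≈ 0.3247.
(Since a = 11 > μ = 3.5714, the bound 25/77 is < 1 and informative.)

P[X ≥ 11] ≤ 25/77 ≈ 0.3247.


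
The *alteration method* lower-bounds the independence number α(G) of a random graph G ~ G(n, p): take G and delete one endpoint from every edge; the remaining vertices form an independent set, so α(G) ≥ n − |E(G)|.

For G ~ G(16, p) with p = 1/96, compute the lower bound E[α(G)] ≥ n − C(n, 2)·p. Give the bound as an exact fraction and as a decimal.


E[|E(G)|] = C(16, 2)·p = 120 · (1/96) = 5/4.
E[α(G)] ≥ n − E[|E(G)|] = 16 − 5/4 = 59/4.
Numerically: ≈ 14.750.
(This is only a lower bound; the true E[α(G)] may be larger.)

E[α(G)] ≥ 59/4 ≈ 14.750.


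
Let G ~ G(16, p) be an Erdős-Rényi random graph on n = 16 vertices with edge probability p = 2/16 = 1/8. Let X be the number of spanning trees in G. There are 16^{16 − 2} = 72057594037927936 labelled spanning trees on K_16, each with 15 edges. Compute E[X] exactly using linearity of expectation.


K_16 has 16^{16 − 2} = 72057594037927936 labelled spanning trees.
For each such spanning tree H, let X_H = 1 if all 15 edges of H are present in G. Then P[X_H = 1] = p^{15} = (1/8)^{15} = 1/35184372088832.
Summing the indicators: E[X] = Σ_H E[X_H] = 72057594037927936 · p^{15} = 72057594037927936 · 1/35184372088832 = 2048.
Numerically: E[X] ≈ 2048.

E[X] = 72057594037927936 · (1/8)^{15} = 2048 ≈ 2048.


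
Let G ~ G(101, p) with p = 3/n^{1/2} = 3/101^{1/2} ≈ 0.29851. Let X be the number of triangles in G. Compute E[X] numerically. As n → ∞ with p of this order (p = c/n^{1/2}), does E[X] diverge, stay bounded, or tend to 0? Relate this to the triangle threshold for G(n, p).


Number of potential triangles: C(101, 3) = 166650.
Each occurs with probability p³ ≈ (0.29851)³ ≈ 2.6600004e-02.
By linearity: E[X] = C(101, 3)·p³ ≈ 166650 · 2.6600004e-02 ≈ 4432.89068.
Since α = 1/2 < 1, p = c/n^{1/2} ≫ 1/n is above the triangle threshold p ~ 1/n. Asymptotically E[X] ~ (c³/6)·n^{3(1−α)} = (3³/6)·n^{1.5} → ∞; triangles are abundant w.h.p.

E[X] ≈ 4432.89068; in regime p = Θ(1/n^{1/2}) E[X] diverges (above the triangle threshold p ~ 1/n).


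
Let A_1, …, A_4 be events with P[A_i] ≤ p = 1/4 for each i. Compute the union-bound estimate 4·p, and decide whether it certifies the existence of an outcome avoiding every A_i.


Union bound: P[∪_{i=1}^{4} A_i] ≤ Σ_i P[A_i] ≤ 4·p = 4·(1/4) = 1.
Numerically: 1 ≈ 1.000.
Is 1 < 1? NO.
Since the bound 1 is ≥ 1, the union bound is uninformative here; it does NOT by itself certify existence.

4·p = 1 ≈ 1.000; existence NOT certified by the union bound.


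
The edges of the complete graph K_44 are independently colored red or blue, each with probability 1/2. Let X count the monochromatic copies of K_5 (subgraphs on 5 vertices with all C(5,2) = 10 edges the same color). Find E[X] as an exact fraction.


Let X = Σ_S X_S over the C(44, 5) = 1086008 subsets S of size 5, where X_S = 1 if the K_5 on S is monochromatic.
For a fixed S, the K_5 on S has C(5, 2) = 10 edges. P[all 10 edges red] = (1/2)^10, and likewise for blue, so P[monochromatic] = 2·(1/2)^10 = 2^{1 − 10} = 1/512.
Summing: E[X] = C(44, 5) · 2^{1 − 10} = 1086008 · 1/512 = 135751/64.
Numerically: E[X] ≈ 2121.10938.

E[X] = C(44,5)·2^(1−C(5,2)) = 135751/64 ≈ 2121.10938.
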